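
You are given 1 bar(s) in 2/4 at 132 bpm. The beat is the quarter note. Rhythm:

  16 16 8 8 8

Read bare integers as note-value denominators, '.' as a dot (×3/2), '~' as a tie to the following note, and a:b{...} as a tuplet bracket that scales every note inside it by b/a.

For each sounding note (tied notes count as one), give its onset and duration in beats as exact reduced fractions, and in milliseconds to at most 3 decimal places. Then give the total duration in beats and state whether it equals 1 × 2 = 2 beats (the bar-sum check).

1) 0.0ms=0b +113.636ms=1/4b
2) 113.636ms=1/4b +113.636ms=1/4b
3) 227.273ms=1/2b +227.273ms=1/2b
4) 454.545ms=1b +227.273ms=1/2b
5) 681.818ms=3/2b +227.273ms=1/2b
Σ=2b of 2 (132bpm 2/4) — PASS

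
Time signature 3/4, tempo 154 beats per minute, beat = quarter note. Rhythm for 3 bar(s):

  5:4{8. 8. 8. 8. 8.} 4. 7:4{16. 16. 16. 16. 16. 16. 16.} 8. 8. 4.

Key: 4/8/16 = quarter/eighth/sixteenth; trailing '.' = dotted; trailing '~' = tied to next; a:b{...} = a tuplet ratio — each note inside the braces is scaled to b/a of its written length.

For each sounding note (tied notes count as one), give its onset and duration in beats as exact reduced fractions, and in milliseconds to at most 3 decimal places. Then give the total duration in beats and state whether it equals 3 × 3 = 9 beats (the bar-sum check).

1) 0.0ms=0b +233.766ms=3/5b
2) 233.766ms=3/5b +233.766ms=3/5b
3) 467.532ms=6/5b +233.766ms=3/5b
4) 701.299ms=9/5b +233.766ms=3/5b
5) 935.065ms=12/5b +233.766ms=3/5b
6) 1168.831ms=3b +584.416ms=3/2b
7) 1753.247ms=9/2b +83.488ms=3/14b
8) 1836.735ms=33/7b +83.488ms=3/14b
9) 1920.223ms=69/14b +83.488ms=3/14b
10) 2003.711ms=36/7b +83.488ms=3/14b
11) 2087.199ms=75/14b +83.488ms=3/14b
12) 2170.686ms=39/7b +83.488ms=3/14b
13) 2254.174ms=81/14b +83.488ms=3/14b
14) 2337.662ms=6b +292.208ms=3/4b
15) 2629.87ms=27/4b +292.208ms=3/4b
16) 2922.078ms=15/2b +584.416ms=3/2b
Σ=9b of 9 (154bpm 3/4) — PASS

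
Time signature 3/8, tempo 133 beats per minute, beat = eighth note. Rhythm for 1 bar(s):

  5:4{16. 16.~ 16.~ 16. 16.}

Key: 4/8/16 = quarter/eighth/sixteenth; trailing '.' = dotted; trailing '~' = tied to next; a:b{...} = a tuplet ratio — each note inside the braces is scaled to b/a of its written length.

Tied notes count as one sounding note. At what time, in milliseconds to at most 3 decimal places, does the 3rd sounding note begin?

note 3 onset = 12/5b = 1082.707ms

1. 0.0ms @ 0 + 270.677ms (3/5)
2. 270.677ms @ 3/5 + 812.03ms (9/5)
3. 1082.707ms @ 12/5 + 270.677ms (3/5)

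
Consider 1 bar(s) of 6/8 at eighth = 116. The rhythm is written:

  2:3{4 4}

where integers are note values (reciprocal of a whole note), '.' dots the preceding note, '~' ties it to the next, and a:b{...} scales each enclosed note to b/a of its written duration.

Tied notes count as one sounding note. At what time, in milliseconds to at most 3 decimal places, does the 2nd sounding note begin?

1. 0.0ms @ 0 + 1551.724ms (3)
2. 1551.724ms @ 3 + 1551.724ms (3)

note 2 onset = 3b = 1551.724ms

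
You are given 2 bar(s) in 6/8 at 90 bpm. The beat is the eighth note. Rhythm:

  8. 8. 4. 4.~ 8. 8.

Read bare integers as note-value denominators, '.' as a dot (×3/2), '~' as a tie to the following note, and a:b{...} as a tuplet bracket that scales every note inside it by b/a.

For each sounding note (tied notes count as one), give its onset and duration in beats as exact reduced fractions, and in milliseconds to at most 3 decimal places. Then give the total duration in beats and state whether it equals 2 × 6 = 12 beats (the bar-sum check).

1) 0.0ms=0b +1000.0ms=3/2b
2) 1000.0ms=3/2b +1000.0ms=3/2b
3) 2000.0ms=3b +2000.0ms=3b
4) 4000.0ms=6b +3000.0ms=9/2b
5) 7000.0ms=21/2b +1000.0ms=3/2b
Σ=12b of 12 (90bpm 6/8) — PASS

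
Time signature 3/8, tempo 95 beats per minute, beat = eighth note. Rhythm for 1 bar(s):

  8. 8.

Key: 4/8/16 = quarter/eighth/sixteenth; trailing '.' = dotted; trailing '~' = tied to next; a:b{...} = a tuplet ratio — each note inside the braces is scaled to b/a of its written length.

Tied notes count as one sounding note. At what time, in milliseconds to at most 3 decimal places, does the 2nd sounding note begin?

note 2 onset = 3/2b = 947.368ms

1. 0.0ms @ 0 + 947.368ms (3/2)
2. 947.368ms @ 3/2 + 947.368ms (3/2)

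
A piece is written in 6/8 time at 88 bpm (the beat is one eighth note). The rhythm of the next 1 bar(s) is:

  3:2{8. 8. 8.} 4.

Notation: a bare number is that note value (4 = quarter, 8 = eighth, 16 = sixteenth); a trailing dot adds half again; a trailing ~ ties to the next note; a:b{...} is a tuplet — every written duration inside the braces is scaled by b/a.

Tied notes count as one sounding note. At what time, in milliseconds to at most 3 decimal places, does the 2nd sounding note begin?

1. 0.0ms @ 0 + 681.818ms (1)
2. 681.818ms @ 1 + 681.818ms (1)
3. 1363.636ms @ 2 + 681.818ms (1)
4. 2045.455ms @ 3 + 2045.455ms (3)

note 2 onset = 1b = 681.818ms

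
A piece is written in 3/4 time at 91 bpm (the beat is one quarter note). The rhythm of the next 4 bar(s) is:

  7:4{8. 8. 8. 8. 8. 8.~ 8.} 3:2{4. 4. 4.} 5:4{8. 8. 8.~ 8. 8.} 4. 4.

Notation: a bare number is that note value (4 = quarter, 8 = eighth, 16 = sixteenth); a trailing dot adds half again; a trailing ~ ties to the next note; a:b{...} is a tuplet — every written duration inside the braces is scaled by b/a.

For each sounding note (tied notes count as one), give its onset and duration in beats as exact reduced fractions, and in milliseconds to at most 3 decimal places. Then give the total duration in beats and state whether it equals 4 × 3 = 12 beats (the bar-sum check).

1) 0.0ms=0b +282.575ms=3/7b
2) 282.575ms=3/7b +282.575ms=3/7b
3) 565.149ms=6/7b +282.575ms=3/7b
4) 847.724ms=9/7b +282.575ms=3/7b
5) 1130.298ms=12/7b +282.575ms=3/7b
6) 1412.873ms=15/7b +565.149ms=6/7b
7) 1978.022ms=3b +659.341ms=1b
8) 2637.363ms=4b +659.341ms=1b
9) 3296.703ms=5b +659.341ms=1b
10) 3956.044ms=6b +395.604ms=3/5b
11) 4351.648ms=33/5b +395.604ms=3/5b
12) 4747.253ms=36/5b +791.209ms=6/5b
13) 5538.462ms=42/5b +395.604ms=3/5b
14) 5934.066ms=9b +989.011ms=3/2b
15) 6923.077ms=21/2b +989.011ms=3/2b
Σ=12b of 12 (91bpm 3/4) — PASS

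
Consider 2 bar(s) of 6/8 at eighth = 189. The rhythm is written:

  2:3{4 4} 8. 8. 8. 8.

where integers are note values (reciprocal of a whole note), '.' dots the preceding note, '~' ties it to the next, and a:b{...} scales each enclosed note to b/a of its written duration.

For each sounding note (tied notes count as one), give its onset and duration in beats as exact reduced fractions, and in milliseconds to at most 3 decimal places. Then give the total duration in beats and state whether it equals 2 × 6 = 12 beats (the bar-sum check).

1) 0.0ms=0b +952.381ms=3b
2) 952.381ms=3b +952.381ms=3b
3) 1904.762ms=6b +476.19ms=3/2b
4) 2380.952ms=15/2b +476.19ms=3/2b
5) 2857.143ms=9b +476.19ms=3/2b
6) 3333.333ms=21/2b +476.19ms=3/2b
Σ=12b of 12 (189bpm 6/8) — PASS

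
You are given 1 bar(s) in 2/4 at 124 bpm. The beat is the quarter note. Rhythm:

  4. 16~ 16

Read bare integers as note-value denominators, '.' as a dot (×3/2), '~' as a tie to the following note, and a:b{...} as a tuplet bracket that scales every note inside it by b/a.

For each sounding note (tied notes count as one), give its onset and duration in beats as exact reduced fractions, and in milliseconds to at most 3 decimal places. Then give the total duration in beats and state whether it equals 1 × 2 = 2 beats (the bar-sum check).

1) 0.0ms=0b +725.806ms=3/2b
2) 725.806ms=3/2b +241.935ms=1/2b
Σ=2b of 2 (124bpm 2/4) — PASS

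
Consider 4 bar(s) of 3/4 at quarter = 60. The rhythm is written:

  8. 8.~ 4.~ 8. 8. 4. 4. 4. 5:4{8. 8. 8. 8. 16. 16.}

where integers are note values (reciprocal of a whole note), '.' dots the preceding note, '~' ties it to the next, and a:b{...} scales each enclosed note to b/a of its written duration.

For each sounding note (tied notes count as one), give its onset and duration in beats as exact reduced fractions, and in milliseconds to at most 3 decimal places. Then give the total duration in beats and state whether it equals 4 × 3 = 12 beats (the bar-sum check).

1) 0.0ms=0b +750.0ms=3/4b
2) 750.0ms=3/4b +3000.0ms=3b
3) 3750.0ms=15/4b +750.0ms=3/4b
4) 4500.0ms=9/2b +1500.0ms=3/2b
5) 6000.0ms=6b +1500.0ms=3/2b
6) 7500.0ms=15/2b +1500.0ms=3/2b
7) 9000.0ms=9b +600.0ms=3/5b
8) 9600.0ms=48/5b +600.0ms=3/5b
9) 10200.0ms=51/5b +600.0ms=3/5b
10) 10800.0ms=54/5b +600.0ms=3/5b
11) 11400.0ms=57/5b +300.0ms=3/10b
12) 11700.0ms=117/10b +300.0ms=3/10b
Σ=12b of 12 (60bpm 3/4) — PASS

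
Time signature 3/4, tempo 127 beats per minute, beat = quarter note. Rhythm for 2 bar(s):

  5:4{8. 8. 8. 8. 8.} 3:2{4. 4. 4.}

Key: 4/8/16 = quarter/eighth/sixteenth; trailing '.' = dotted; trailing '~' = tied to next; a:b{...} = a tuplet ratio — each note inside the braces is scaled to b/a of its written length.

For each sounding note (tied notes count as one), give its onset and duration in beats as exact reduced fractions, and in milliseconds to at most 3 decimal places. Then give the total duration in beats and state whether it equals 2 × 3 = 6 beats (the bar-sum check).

1) 0.0ms=0b +283.465ms=3/5b
2) 283.465ms=3/5b +283.465ms=3/5b
3) 566.929ms=6/5b +283.465ms=3/5b
4) 850.394ms=9/5b +283.465ms=3/5b
5) 1133.858ms=12/5b +283.465ms=3/5b
6) 1417.323ms=3b +472.441ms=1b
7) 1889.764ms=4b +472.441ms=1b
8) 2362.205ms=5b +472.441ms=1b
Σ=6b of 6 (127bpm 3/4) — PASS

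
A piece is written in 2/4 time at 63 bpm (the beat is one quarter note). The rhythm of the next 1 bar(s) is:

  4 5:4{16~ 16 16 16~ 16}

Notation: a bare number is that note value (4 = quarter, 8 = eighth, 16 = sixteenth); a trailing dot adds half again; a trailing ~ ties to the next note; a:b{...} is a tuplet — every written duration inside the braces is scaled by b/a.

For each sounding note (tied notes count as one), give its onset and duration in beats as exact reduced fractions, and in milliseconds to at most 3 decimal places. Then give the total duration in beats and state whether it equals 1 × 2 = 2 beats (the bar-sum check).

1) 0.0ms=0b +952.381ms=1b
2) 952.381ms=1b +380.952ms=2/5b
3) 1333.333ms=7/5b +190.476ms=1/5b
4) 1523.81ms=8/5b +380.952ms=2/5b
Σ=2b of 2 (63bpm 2/4) — PASS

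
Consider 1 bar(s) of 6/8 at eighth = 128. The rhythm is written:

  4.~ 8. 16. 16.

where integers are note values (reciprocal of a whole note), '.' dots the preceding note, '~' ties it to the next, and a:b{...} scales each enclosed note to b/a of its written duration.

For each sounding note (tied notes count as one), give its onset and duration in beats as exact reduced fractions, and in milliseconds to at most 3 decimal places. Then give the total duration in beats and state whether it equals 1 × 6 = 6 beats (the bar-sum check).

1) 0.0ms=0b +2109.375ms=9/2b
2) 2109.375ms=9/2b +351.562ms=3/4b
3) 2460.938ms=21/4b +351.562ms=3/4b
Σ=6b of 6 (128bpm 6/8) — PASS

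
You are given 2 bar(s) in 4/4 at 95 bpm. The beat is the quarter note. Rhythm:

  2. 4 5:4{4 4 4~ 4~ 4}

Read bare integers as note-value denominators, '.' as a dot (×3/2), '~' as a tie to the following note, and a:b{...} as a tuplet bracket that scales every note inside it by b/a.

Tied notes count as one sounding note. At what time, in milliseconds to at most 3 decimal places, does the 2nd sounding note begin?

1. 0.0ms @ 0 + 1894.737ms (3)
2. 1894.737ms @ 3 + 631.579ms (1)
3. 2526.316ms @ 4 + 505.263ms (4/5)
4. 3031.579ms @ 24/5 + 505.263ms (4/5)
5. 3536.842ms @ 28/5 + 1515.789ms (12/5)

note 2 onset = 3b = 1894.737ms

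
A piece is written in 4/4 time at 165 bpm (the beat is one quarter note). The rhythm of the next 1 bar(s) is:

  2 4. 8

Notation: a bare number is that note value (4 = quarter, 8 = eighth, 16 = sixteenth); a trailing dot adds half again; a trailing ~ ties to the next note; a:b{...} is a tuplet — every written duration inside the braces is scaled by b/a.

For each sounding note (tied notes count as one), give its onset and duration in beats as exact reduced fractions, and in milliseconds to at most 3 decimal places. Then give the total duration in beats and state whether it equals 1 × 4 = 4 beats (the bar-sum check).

1) 0.0ms=0b +727.273ms=2b
2) 727.273ms=2b +545.455ms=3/2b
3) 1272.727ms=7/2b +181.818ms=1/2b
Σ=4b of 4 (165bpm 4/4) — PASS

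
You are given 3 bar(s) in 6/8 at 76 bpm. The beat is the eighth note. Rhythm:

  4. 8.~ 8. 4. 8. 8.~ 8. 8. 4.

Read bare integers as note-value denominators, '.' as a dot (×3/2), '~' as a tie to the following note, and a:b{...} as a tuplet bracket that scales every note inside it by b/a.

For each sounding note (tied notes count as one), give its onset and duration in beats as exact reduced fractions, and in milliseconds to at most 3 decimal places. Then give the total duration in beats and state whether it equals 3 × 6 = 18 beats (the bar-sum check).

1) 0.0ms=0b +2368.421ms=3b
2) 2368.421ms=3b +2368.421ms=3b
3) 4736.842ms=6b +2368.421ms=3b
4) 7105.263ms=9b +1184.211ms=3/2b
5) 8289.474ms=21/2b +2368.421ms=3b
6) 10657.895ms=27/2b +1184.211ms=3/2b
7) 11842.105ms=15b +2368.421ms=3b
Σ=18b of 18 (76bpm 6/8) — PASS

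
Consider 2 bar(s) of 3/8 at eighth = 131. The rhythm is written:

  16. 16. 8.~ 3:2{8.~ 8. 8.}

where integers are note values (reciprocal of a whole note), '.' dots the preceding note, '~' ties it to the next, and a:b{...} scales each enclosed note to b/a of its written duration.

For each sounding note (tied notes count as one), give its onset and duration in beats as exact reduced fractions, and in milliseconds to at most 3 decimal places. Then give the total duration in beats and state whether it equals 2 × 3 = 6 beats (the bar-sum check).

1) 0.0ms=0b +343.511ms=3/4b
2) 343.511ms=3/4b +343.511ms=3/4b
3) 687.023ms=3/2b +1603.053ms=7/2b
4) 2290.076ms=5b +458.015ms=1b
Σ=6b of 6 (131bpm 3/8) — PASS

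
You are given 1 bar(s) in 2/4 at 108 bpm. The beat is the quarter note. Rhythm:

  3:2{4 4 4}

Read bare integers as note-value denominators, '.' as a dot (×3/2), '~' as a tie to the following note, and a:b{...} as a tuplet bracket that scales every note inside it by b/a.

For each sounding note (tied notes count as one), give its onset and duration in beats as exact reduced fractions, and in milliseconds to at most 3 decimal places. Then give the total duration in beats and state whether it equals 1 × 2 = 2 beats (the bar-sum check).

1) 0.0ms=0b +370.37ms=2/3b
2) 370.37ms=2/3b +370.37ms=2/3b
3) 740.741ms=4/3b +370.37ms=2/3b
Σ=2b of 2 (108bpm 2/4) — PASS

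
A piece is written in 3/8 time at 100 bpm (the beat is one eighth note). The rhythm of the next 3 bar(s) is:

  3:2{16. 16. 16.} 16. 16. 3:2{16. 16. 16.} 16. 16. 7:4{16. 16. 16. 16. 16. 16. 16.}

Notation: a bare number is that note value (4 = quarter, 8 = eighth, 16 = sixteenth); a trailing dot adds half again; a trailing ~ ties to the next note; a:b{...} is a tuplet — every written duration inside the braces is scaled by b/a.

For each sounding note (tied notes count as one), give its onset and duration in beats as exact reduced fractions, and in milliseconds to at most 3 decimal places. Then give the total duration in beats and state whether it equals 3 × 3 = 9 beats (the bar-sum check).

1) 0.0ms=0b +300.0ms=1/2b
2) 300.0ms=1/2b +300.0ms=1/2b
3) 600.0ms=1b +300.0ms=1/2b
4) 900.0ms=3/2b +450.0ms=3/4b
5) 1350.0ms=9/4b +450.0ms=3/4b
6) 1800.0ms=3b +300.0ms=1/2b
7) 2100.0ms=7/2b +300.0ms=1/2b
8) 2400.0ms=4b +300.0ms=1/2b
9) 2700.0ms=9/2b +450.0ms=3/4b
10) 3150.0ms=21/4b +450.0ms=3/4b
11) 3600.0ms=6b +257.143ms=3/7b
12) 3857.143ms=45/7b +257.143ms=3/7b
13) 4114.286ms=48/7b +257.143ms=3/7b
14) 4371.429ms=51/7b +257.143ms=3/7b
15) 4628.571ms=54/7b +257.143ms=3/7b
16) 4885.714ms=57/7b +257.143ms=3/7b
17) 5142.857ms=60/7b +257.143ms=3/7b
Σ=9b of 9 (100bpm 3/8) — PASS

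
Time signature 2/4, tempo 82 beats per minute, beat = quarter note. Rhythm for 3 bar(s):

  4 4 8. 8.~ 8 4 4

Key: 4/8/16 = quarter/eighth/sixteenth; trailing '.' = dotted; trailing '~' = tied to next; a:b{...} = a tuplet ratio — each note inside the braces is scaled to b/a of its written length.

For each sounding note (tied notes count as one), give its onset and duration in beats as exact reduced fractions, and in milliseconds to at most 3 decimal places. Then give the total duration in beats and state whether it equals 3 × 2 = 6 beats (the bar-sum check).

1) 0.0ms=0b +731.707ms=1b
2) 731.707ms=1b +731.707ms=1b
3) 1463.415ms=2b +548.78ms=3/4b
4) 2012.195ms=11/4b +914.634ms=5/4b
5) 2926.829ms=4b +731.707ms=1b
6) 3658.537ms=5b +731.707ms=1b
Σ=6b of 6 (82bpm 2/4) — PASS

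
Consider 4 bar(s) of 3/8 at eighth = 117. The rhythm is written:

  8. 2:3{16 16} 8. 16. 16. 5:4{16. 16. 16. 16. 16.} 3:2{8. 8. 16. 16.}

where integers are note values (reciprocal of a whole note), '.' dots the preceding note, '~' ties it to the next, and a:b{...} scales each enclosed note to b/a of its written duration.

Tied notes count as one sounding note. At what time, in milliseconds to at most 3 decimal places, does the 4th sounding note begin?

1. 0.0ms @ 0 + 769.231ms (3/2)
2. 769.231ms @ 3/2 + 384.615ms (3/4)
3. 1153.846ms @ 9/4 + 384.615ms (3/4)
4. 1538.462ms @ 3 + 769.231ms (3/2)
5. 2307.692ms @ 9/2 + 384.615ms (3/4)
6. 2692.308ms @ 21/4 + 384.615ms (3/4)
7. 3076.923ms @ 6 + 307.692ms (3/5)
8. 3384.615ms @ 33/5 + 307.692ms (3/5)
9. 3692.308ms @ 36/5 + 307.692ms (3/5)
10. 4000.0ms @ 39/5 + 307.692ms (3/5)
11. 4307.692ms @ 42/5 + 307.692ms (3/5)
12. 4615.385ms @ 9 + 512.821ms (1)
13. 5128.205ms @ 10 + 512.821ms (1)
14. 5641.026ms @ 11 + 256.41ms (1/2)
15. 5897.436ms @ 23/2 + 256.41ms (1/2)

note 4 onset = 3b = 1538.462ms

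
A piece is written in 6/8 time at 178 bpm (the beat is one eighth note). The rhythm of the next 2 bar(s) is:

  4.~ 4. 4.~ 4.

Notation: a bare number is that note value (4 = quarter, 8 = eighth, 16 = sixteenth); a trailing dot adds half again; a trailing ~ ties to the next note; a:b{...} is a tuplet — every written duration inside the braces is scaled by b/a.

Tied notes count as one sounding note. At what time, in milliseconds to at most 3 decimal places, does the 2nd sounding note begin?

1. 0.0ms @ 0 + 2022.472ms (6)
2. 2022.472ms @ 6 + 2022.472ms (6)

note 2 onset = 6b = 2022.472ms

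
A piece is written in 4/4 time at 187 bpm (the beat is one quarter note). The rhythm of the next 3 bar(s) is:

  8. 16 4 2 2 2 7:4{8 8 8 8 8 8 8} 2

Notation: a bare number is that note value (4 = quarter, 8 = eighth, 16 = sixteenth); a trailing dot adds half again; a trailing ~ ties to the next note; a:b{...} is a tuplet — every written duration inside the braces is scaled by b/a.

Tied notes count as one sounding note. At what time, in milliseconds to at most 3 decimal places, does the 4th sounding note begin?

1. 0.0ms @ 0 + 240.642ms (3/4)
2. 240.642ms @ 3/4 + 80.214ms (1/4)
3. 320.856ms @ 1 + 320.856ms (1)
4. 641.711ms @ 2 + 641.711ms (2)
5. 1283.422ms @ 4 + 641.711ms (2)
6. 1925.134ms @ 6 + 641.711ms (2)
7. 2566.845ms @ 8 + 91.673ms (2/7)
8. 2658.518ms @ 58/7 + 91.673ms (2/7)
9. 2750.191ms @ 60/7 + 91.673ms (2/7)
10. 2841.864ms @ 62/7 + 91.673ms (2/7)
11. 2933.537ms @ 64/7 + 91.673ms (2/7)
12. 3025.21ms @ 66/7 + 91.673ms (2/7)
13. 3116.883ms @ 68/7 + 91.673ms (2/7)
14. 3208.556ms @ 10 + 641.711ms (2)

note 4 onset = 2b = 641.711ms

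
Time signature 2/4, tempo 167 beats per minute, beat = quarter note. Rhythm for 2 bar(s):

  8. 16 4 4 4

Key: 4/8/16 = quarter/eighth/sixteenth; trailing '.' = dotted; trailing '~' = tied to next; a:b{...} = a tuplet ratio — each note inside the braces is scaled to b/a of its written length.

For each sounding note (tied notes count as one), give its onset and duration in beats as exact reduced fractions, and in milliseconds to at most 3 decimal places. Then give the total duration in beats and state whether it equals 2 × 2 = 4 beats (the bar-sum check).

1) 0.0ms=0b +269.461ms=3/4b
2) 269.461ms=3/4b +89.82ms=1/4b
3) 359.281ms=1b +359.281ms=1b
4) 718.563ms=2b +359.281ms=1b
5) 1077.844ms=3b +359.281ms=1b
Σ=4b of 4 (167bpm 2/4) — PASS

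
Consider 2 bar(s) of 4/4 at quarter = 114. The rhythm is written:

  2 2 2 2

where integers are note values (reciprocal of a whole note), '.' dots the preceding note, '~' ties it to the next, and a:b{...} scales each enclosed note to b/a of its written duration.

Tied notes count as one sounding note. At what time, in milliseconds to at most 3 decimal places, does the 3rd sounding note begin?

note 3 onset = 4b = 2105.263ms

1. 0.0ms @ 0 + 1052.632ms (2)
2. 1052.632ms @ 2 + 1052.632ms (2)
3. 2105.263ms @ 4 + 1052.632ms (2)
4. 3157.895ms @ 6 + 1052.632ms (2)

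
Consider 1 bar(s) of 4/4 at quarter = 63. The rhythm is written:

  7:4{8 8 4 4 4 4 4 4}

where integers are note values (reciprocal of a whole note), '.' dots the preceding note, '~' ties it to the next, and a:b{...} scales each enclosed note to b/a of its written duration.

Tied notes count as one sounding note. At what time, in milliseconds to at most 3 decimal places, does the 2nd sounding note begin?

note 2 onset = 2/7b = 272.109ms

1. 0.0ms @ 0 + 272.109ms (2/7)
2. 272.109ms @ 2/7 + 272.109ms (2/7)
3. 544.218ms @ 4/7 + 544.218ms (4/7)
4. 1088.435ms @ 8/7 + 544.218ms (4/7)
5. 1632.653ms @ 12/7 + 544.218ms (4/7)
6. 2176.871ms @ 16/7 + 544.218ms (4/7)
7. 2721.088ms @ 20/7 + 544.218ms (4/7)
8. 3265.306ms @ 24/7 + 544.218ms (4/7)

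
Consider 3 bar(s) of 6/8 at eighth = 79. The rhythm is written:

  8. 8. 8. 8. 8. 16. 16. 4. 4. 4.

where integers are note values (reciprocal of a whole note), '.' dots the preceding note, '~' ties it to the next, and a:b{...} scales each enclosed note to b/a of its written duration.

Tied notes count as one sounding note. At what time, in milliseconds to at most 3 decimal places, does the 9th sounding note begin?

note 9 onset = 12b = 9113.924ms

1. 0.0ms @ 0 + 1139.241ms (3/2)
2. 1139.241ms @ 3/2 + 1139.241ms (3/2)
3. 2278.481ms @ 3 + 1139.241ms (3/2)
4. 3417.722ms @ 9/2 + 1139.241ms (3/2)
5. 4556.962ms @ 6 + 1139.241ms (3/2)
6. 5696.203ms @ 15/2 + 569.62ms (3/4)
7. 6265.823ms @ 33/4 + 569.62ms (3/4)
8. 6835.443ms @ 9 + 2278.481ms (3)
9. 9113.924ms @ 12 + 2278.481ms (3)
10. 11392.405ms @ 15 + 2278.481ms (3)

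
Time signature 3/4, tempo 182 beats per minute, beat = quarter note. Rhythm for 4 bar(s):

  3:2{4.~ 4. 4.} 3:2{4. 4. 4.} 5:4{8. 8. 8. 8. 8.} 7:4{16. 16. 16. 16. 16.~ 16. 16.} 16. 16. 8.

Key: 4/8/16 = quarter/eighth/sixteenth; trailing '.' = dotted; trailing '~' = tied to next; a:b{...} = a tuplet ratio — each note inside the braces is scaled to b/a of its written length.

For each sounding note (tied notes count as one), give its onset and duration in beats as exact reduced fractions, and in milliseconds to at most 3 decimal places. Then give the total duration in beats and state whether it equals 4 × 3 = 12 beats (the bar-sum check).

1) 0.0ms=0b +659.341ms=2b
2) 659.341ms=2b +329.67ms=1b
3) 989.011ms=3b +329.67ms=1b
4) 1318.681ms=4b +329.67ms=1b
5) 1648.352ms=5b +329.67ms=1b
6) 1978.022ms=6b +197.802ms=3/5b
7) 2175.824ms=33/5b +197.802ms=3/5b
8) 2373.626ms=36/5b +197.802ms=3/5b
9) 2571.429ms=39/5b +197.802ms=3/5b
10) 2769.231ms=42/5b +197.802ms=3/5b
11) 2967.033ms=9b +70.644ms=3/14b
12) 3037.677ms=129/14b +70.644ms=3/14b
13) 3108.32ms=66/7b +70.644ms=3/14b
14) 3178.964ms=135/14b +70.644ms=3/14b
15) 3249.608ms=69/7b +141.287ms=3/7b
16) 3390.895ms=72/7b +70.644ms=3/14b
17) 3461.538ms=21/2b +123.626ms=3/8b
18) 3585.165ms=87/8b +123.626ms=3/8b
19) 3708.791ms=45/4b +247.253ms=3/4b
Σ=12b of 12 (182bpm 3/4) — PASS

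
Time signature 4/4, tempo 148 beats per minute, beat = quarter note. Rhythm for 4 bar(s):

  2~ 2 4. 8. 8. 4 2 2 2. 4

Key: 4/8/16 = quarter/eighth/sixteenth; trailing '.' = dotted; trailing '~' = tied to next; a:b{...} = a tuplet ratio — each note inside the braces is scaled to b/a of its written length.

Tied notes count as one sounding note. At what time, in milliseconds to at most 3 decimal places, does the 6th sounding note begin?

note 6 onset = 8b = 3243.243ms

1. 0.0ms @ 0 + 1621.622ms (4)
2. 1621.622ms @ 4 + 608.108ms (3/2)
3. 2229.73ms @ 11/2 + 304.054ms (3/4)
4. 2533.784ms @ 25/4 + 304.054ms (3/4)
5. 2837.838ms @ 7 + 405.405ms (1)
6. 3243.243ms @ 8 + 810.811ms (2)
7. 4054.054ms @ 10 + 810.811ms (2)
8. 4864.865ms @ 12 + 1216.216ms (3)
9. 6081.081ms @ 15 + 405.405ms (1)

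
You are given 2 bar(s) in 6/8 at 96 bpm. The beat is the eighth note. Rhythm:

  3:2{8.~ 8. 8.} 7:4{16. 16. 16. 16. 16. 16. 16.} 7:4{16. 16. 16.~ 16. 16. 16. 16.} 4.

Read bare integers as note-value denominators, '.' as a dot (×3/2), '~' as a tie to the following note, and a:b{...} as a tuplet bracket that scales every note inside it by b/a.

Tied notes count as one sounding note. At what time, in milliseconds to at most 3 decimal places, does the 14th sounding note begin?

note 14 onset = 57/7b = 5089.286ms

1. 0.0ms @ 0 + 1250.0ms (2)
2. 1250.0ms @ 2 + 625.0ms (1)
3. 1875.0ms @ 3 + 267.857ms (3/7)
4. 2142.857ms @ 24/7 + 267.857ms (3/7)
5. 2410.714ms @ 27/7 + 267.857ms (3/7)
6. 2678.571ms @ 30/7 + 267.857ms (3/7)
7. 2946.429ms @ 33/7 + 267.857ms (3/7)
8. 3214.286ms @ 36/7 + 267.857ms (3/7)
9. 3482.143ms @ 39/7 + 267.857ms (3/7)
10. 3750.0ms @ 6 + 267.857ms (3/7)
11. 4017.857ms @ 45/7 + 267.857ms (3/7)
12. 4285.714ms @ 48/7 + 535.714ms (6/7)
13. 4821.429ms @ 54/7 + 267.857ms (3/7)
14. 5089.286ms @ 57/7 + 267.857ms (3/7)
15. 5357.143ms @ 60/7 + 267.857ms (3/7)
16. 5625.0ms @ 9 + 1875.0ms (3)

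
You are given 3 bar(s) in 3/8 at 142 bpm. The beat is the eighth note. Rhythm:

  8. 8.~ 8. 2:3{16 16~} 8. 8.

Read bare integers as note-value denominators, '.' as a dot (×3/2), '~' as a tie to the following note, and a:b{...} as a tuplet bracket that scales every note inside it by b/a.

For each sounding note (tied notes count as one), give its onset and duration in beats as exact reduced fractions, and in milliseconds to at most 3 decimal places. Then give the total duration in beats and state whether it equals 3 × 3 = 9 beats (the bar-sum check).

1) 0.0ms=0b +633.803ms=3/2b
2) 633.803ms=3/2b +1267.606ms=3b
3) 1901.408ms=9/2b +316.901ms=3/4b
4) 2218.31ms=21/4b +950.704ms=9/4b
5) 3169.014ms=15/2b +633.803ms=3/2b
Σ=9b of 9 (142bpm 3/8) — PASS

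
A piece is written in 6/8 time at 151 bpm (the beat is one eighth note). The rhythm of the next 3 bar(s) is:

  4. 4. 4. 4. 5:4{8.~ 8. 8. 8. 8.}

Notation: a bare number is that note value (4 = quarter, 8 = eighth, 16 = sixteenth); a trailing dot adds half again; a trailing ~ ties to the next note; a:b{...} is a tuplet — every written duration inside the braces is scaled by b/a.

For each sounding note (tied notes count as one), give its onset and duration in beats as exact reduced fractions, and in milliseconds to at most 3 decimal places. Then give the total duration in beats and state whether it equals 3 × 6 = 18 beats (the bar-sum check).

1) 0.0ms=0b +1192.053ms=3b
2) 1192.053ms=3b +1192.053ms=3b
3) 2384.106ms=6b +1192.053ms=3b
4) 3576.159ms=9b +1192.053ms=3b
5) 4768.212ms=12b +953.642ms=12/5b
6) 5721.854ms=72/5b +476.821ms=6/5b
7) 6198.675ms=78/5b +476.821ms=6/5b
8) 6675.497ms=84/5b +476.821ms=6/5b
Σ=18b of 18 (151bpm 6/8) — PASS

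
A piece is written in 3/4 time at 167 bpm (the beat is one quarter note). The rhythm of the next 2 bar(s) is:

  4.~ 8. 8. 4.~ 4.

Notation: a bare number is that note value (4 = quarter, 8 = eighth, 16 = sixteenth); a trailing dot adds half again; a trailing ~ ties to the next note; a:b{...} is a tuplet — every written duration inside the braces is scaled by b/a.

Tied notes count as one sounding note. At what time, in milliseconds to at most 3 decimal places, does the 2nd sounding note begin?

note 2 onset = 9/4b = 808.383ms

1. 0.0ms @ 0 + 808.383ms (9/4)
2. 808.383ms @ 9/4 + 269.461ms (3/4)
3. 1077.844ms @ 3 + 1077.844ms (3)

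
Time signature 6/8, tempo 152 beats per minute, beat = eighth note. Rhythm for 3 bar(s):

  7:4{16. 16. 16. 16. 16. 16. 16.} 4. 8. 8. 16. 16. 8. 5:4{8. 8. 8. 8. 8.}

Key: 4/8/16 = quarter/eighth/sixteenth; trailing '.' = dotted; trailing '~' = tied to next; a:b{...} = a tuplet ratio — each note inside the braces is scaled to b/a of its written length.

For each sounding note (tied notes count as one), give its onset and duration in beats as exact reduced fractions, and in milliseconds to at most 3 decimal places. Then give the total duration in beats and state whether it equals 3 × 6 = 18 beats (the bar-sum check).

1) 0.0ms=0b +169.173ms=3/7b
2) 169.173ms=3/7b +169.173ms=3/7b
3) 338.346ms=6/7b +169.173ms=3/7b
4) 507.519ms=9/7b +169.173ms=3/7b
5) 676.692ms=12/7b +169.173ms=3/7b
6) 845.865ms=15/7b +169.173ms=3/7b
7) 1015.038ms=18/7b +169.173ms=3/7b
8) 1184.211ms=3b +1184.211ms=3b
9) 2368.421ms=6b +592.105ms=3/2b
10) 2960.526ms=15/2b +592.105ms=3/2b
11) 3552.632ms=9b +296.053ms=3/4b
12) 3848.684ms=39/4b +296.053ms=3/4b
13) 4144.737ms=21/2b +592.105ms=3/2b
14) 4736.842ms=12b +473.684ms=6/5b
15) 5210.526ms=66/5b +473.684ms=6/5b
16) 5684.211ms=72/5b +473.684ms=6/5b
17) 6157.895ms=78/5b +473.684ms=6/5b
18) 6631.579ms=84/5b +473.684ms=6/5b
Σ=18b of 18 (152bpm 6/8) — PASS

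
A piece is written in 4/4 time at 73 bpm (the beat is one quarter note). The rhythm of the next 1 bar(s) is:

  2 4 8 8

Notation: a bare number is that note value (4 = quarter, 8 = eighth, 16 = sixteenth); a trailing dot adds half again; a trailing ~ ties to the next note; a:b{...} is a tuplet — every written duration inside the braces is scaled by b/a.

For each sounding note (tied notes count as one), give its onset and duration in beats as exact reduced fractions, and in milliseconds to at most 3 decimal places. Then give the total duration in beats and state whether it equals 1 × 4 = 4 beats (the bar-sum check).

1) 0.0ms=0b +1643.836ms=2b
2) 1643.836ms=2b +821.918ms=1b
3) 2465.753ms=3b +410.959ms=1/2b
4) 2876.712ms=7/2b +410.959ms=1/2b
Σ=4b of 4 (73bpm 4/4) — PASS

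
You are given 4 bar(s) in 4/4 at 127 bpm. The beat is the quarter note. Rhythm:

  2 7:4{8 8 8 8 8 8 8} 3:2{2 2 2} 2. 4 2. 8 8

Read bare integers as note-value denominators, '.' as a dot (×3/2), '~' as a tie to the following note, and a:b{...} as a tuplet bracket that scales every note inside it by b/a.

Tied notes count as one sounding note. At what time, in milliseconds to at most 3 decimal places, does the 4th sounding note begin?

1. 0.0ms @ 0 + 944.882ms (2)
2. 944.882ms @ 2 + 134.983ms (2/7)
3. 1079.865ms @ 16/7 + 134.983ms (2/7)
4. 1214.848ms @ 18/7 + 134.983ms (2/7)
5. 1349.831ms @ 20/7 + 134.983ms (2/7)
6. 1484.814ms @ 22/7 + 134.983ms (2/7)
7. 1619.798ms @ 24/7 + 134.983ms (2/7)
8. 1754.781ms @ 26/7 + 134.983ms (2/7)
9. 1889.764ms @ 4 + 629.921ms (4/3)
10. 2519.685ms @ 16/3 + 629.921ms (4/3)
11. 3149.606ms @ 20/3 + 629.921ms (4/3)
12. 3779.528ms @ 8 + 1417.323ms (3)
13. 5196.85ms @ 11 + 472.441ms (1)
14. 5669.291ms @ 12 + 1417.323ms (3)
15. 7086.614ms @ 15 + 236.22ms (1/2)
16. 7322.835ms @ 31/2 + 236.22ms (1/2)

note 4 onset = 18/7b = 1214.848ms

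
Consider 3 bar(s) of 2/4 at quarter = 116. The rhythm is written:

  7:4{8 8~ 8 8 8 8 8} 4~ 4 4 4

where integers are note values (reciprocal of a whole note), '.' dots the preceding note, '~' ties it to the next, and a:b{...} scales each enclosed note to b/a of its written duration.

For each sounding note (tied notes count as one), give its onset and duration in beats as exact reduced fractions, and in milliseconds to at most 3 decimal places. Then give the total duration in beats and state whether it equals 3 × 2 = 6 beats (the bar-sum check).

1) 0.0ms=0b +147.783ms=2/7b
2) 147.783ms=2/7b +295.567ms=4/7b
3) 443.35ms=6/7b +147.783ms=2/7b
4) 591.133ms=8/7b +147.783ms=2/7b
5) 738.916ms=10/7b +147.783ms=2/7b
6) 886.7ms=12/7b +147.783ms=2/7b
7) 1034.483ms=2b +1034.483ms=2b
8) 2068.966ms=4b +517.241ms=1b
9) 2586.207ms=5b +517.241ms=1b
Σ=6b of 6 (116bpm 2/4) — PASS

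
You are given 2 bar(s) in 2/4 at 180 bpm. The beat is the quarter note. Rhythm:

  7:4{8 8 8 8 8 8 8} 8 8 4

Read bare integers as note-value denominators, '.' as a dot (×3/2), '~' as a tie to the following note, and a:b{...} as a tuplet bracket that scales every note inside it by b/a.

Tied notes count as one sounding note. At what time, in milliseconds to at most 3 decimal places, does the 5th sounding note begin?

1. 0.0ms @ 0 + 95.238ms (2/7)
2. 95.238ms @ 2/7 + 95.238ms (2/7)
3. 190.476ms @ 4/7 + 95.238ms (2/7)
4. 285.714ms @ 6/7 + 95.238ms (2/7)
5. 380.952ms @ 8/7 + 95.238ms (2/7)
6. 476.19ms @ 10/7 + 95.238ms (2/7)
7. 571.429ms @ 12/7 + 95.238ms (2/7)
8. 666.667ms @ 2 + 166.667ms (1/2)
9. 833.333ms @ 5/2 + 166.667ms (1/2)
10. 1000.0ms @ 3 + 333.333ms (1)

note 5 onset = 8/7b = 380.952ms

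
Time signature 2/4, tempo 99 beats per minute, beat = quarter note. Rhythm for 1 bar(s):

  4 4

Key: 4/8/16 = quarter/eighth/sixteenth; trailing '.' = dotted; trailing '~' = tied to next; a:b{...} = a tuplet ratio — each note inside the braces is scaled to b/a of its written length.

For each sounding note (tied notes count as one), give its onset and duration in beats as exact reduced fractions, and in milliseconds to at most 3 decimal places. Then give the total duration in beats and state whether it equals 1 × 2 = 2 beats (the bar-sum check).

1) 0.0ms=0b +606.061ms=1b
2) 606.061ms=1b +606.061ms=1b
Σ=2b of 2 (99bpm 2/4) — PASS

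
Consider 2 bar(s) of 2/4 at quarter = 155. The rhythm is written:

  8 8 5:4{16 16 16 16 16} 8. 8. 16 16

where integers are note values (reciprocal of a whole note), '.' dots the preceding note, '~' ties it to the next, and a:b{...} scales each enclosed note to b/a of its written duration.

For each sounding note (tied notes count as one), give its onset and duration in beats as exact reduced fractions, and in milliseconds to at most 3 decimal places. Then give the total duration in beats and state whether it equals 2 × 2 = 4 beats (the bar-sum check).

1) 0.0ms=0b +193.548ms=1/2b
2) 193.548ms=1/2b +193.548ms=1/2b
3) 387.097ms=1b +77.419ms=1/5b
4) 464.516ms=6/5b +77.419ms=1/5b
5) 541.935ms=7/5b +77.419ms=1/5b
6) 619.355ms=8/5b +77.419ms=1/5b
7) 696.774ms=9/5b +77.419ms=1/5b
8) 774.194ms=2b +290.323ms=3/4b
9) 1064.516ms=11/4b +290.323ms=3/4b
10) 1354.839ms=7/2b +96.774ms=1/4b
11) 1451.613ms=15/4b +96.774ms=1/4b
Σ=4b of 4 (155bpm 2/4) — PASS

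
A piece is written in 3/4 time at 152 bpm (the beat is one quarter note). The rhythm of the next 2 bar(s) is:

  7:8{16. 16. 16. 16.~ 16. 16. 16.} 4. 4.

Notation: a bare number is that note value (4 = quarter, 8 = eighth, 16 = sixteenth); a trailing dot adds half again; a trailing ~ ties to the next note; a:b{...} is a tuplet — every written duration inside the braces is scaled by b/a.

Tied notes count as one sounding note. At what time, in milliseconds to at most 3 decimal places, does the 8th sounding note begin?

note 8 onset = 9/2b = 1776.316ms

1. 0.0ms @ 0 + 169.173ms (3/7)
2. 169.173ms @ 3/7 + 169.173ms (3/7)
3. 338.346ms @ 6/7 + 169.173ms (3/7)
4. 507.519ms @ 9/7 + 338.346ms (6/7)
5. 845.865ms @ 15/7 + 169.173ms (3/7)
6. 1015.038ms @ 18/7 + 169.173ms (3/7)
7. 1184.211ms @ 3 + 592.105ms (3/2)
8. 1776.316ms @ 9/2 + 592.105ms (3/2)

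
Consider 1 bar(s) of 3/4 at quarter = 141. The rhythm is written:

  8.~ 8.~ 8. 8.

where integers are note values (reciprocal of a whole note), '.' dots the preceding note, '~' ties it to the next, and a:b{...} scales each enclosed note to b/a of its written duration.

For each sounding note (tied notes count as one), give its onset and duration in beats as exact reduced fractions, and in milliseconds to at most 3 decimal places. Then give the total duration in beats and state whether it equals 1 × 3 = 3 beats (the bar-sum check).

1) 0.0ms=0b +957.447ms=9/4b
2) 957.447ms=9/4b +319.149ms=3/4b
Σ=3b of 3 (141bpm 3/4) — PASS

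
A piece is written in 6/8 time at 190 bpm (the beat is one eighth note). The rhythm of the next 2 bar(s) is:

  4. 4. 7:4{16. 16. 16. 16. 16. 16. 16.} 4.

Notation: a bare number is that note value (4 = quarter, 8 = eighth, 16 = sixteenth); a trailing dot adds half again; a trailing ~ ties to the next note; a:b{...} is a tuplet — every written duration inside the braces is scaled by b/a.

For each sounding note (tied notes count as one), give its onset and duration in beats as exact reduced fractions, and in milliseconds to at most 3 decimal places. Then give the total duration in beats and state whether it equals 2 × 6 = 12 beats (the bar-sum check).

1) 0.0ms=0b +947.368ms=3b
2) 947.368ms=3b +947.368ms=3b
3) 1894.737ms=6b +135.338ms=3/7b
4) 2030.075ms=45/7b +135.338ms=3/7b
5) 2165.414ms=48/7b +135.338ms=3/7b
6) 2300.752ms=51/7b +135.338ms=3/7b
7) 2436.09ms=54/7b +135.338ms=3/7b
8) 2571.429ms=57/7b +135.338ms=3/7b
9) 2706.767ms=60/7b +135.338ms=3/7b
10) 2842.105ms=9b +947.368ms=3b
Σ=12b of 12 (190bpm 6/8) — PASS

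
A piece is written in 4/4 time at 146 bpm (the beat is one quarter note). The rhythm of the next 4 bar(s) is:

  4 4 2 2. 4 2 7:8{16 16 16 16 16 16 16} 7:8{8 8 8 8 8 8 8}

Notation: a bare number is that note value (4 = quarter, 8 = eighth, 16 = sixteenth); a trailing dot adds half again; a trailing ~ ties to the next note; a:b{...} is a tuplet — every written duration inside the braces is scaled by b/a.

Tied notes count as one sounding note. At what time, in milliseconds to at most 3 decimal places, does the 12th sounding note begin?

1. 0.0ms @ 0 + 410.959ms (1)
2. 410.959ms @ 1 + 410.959ms (1)
3. 821.918ms @ 2 + 821.918ms (2)
4. 1643.836ms @ 4 + 1232.877ms (3)
5. 2876.712ms @ 7 + 410.959ms (1)
6. 3287.671ms @ 8 + 821.918ms (2)
7. 4109.589ms @ 10 + 117.417ms (2/7)
8. 4227.006ms @ 72/7 + 117.417ms (2/7)
9. 4344.423ms @ 74/7 + 117.417ms (2/7)
10. 4461.84ms @ 76/7 + 117.417ms (2/7)
11. 4579.256ms @ 78/7 + 117.417ms (2/7)
12. 4696.673ms @ 80/7 + 117.417ms (2/7)
13. 4814.09ms @ 82/7 + 117.417ms (2/7)
14. 4931.507ms @ 12 + 234.834ms (4/7)
15. 5166.341ms @ 88/7 + 234.834ms (4/7)
16. 5401.174ms @ 92/7 + 234.834ms (4/7)
17. 5636.008ms @ 96/7 + 234.834ms (4/7)
18. 5870.841ms @ 100/7 + 234.834ms (4/7)
19. 6105.675ms @ 104/7 + 234.834ms (4/7)
20. 6340.509ms @ 108/7 + 234.834ms (4/7)

note 12 onset = 80/7b = 4696.673ms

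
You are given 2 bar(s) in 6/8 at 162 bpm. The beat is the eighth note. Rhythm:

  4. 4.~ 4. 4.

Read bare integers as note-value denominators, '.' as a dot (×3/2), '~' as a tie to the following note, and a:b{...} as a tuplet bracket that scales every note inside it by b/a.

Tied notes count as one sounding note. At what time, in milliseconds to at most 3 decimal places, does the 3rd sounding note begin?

1. 0.0ms @ 0 + 1111.111ms (3)
2. 1111.111ms @ 3 + 2222.222ms (6)
3. 3333.333ms @ 9 + 1111.111ms (3)

note 3 onset = 9b = 3333.333ms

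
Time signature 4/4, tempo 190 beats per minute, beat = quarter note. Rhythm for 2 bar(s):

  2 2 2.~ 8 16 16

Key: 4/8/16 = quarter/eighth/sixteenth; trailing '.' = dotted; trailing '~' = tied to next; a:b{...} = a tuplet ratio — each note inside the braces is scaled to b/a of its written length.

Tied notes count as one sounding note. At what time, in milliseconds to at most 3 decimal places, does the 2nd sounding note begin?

1. 0.0ms @ 0 + 631.579ms (2)
2. 631.579ms @ 2 + 631.579ms (2)
3. 1263.158ms @ 4 + 1105.263ms (7/2)
4. 2368.421ms @ 15/2 + 78.947ms (1/4)
5. 2447.368ms @ 31/4 + 78.947ms (1/4)

note 2 onset = 2b = 631.579ms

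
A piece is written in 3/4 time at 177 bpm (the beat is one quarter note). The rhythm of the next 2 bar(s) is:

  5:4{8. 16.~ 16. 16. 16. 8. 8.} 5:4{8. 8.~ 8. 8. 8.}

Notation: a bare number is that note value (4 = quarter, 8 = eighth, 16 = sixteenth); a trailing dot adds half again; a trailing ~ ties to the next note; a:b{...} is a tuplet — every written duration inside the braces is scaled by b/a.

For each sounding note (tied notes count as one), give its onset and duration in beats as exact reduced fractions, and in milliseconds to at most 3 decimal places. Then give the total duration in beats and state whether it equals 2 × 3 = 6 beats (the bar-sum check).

1) 0.0ms=0b +203.39ms=3/5b
2) 203.39ms=3/5b +203.39ms=3/5b
3) 406.78ms=6/5b +101.695ms=3/10b
4) 508.475ms=3/2b +101.695ms=3/10b
5) 610.169ms=9/5b +203.39ms=3/5b
6) 813.559ms=12/5b +203.39ms=3/5b
7) 1016.949ms=3b +203.39ms=3/5b
8) 1220.339ms=18/5b +406.78ms=6/5b
9) 1627.119ms=24/5b +203.39ms=3/5b
10) 1830.508ms=27/5b +203.39ms=3/5b
Σ=6b of 6 (177bpm 3/4) — PASS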